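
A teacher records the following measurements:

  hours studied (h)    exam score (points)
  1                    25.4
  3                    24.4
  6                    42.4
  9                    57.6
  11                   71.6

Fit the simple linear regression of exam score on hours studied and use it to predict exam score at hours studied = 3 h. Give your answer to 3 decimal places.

29.695

n = 5, Σx = 30, Σy = 221.4, Σxy = 1659, Σx² = 248
Sxx = Σx² − (Σx)²/n = 248 − 180 = 68
Sxy = Σxy − (Σx)(Σy)/n = 1659 − 1328.4 = 330.6
b = Sxy/Sxx = 330.6/68 = 4.861765
a = ȳ − b·x̄ = 44.28 − 4.861765·6 = 15.109412
ŷ(3) = a + b·3 = 15.109412 + 4.861765·3 = 29.694706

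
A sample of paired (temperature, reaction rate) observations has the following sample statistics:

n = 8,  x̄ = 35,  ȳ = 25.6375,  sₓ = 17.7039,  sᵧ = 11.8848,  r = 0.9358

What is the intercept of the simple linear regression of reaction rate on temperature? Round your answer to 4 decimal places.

b = r · sᵧ/sₓ = 0.9358 · 11.8848/17.7039 = 0.628212
a = ȳ − b·x̄ = 25.6375 − 0.628212·35 = 3.650093

3.6501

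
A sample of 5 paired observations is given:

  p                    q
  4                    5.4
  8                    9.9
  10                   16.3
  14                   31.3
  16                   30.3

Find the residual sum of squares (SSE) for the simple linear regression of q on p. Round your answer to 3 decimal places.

34.588

n = 5, Σx = 52, Σy = 93.2, Σxy = 1186.8, Σx² = 632, Σy² = 2290.64
Sxx = Σx² − (Σx)²/n = 632 − 540.8 = 91.2
Sxy = Σxy − (Σx)(Σy)/n = 1186.8 − 969.28 = 217.52
Syy = Σy² − (Σy)²/n = 2290.64 − 1737.248 = 553.392
b = Sxy/Sxx = 217.52/91.2 = 2.385088
SSE = Syy − b·Sxy = 553.392 − 2.385088·217.52 = 34.587719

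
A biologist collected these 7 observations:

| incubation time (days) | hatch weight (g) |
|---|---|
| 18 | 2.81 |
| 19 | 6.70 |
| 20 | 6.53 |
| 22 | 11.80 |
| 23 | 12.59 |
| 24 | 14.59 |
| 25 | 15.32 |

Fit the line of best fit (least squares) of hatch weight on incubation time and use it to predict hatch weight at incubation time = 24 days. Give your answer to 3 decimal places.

n = 7, Σx = 151, Σy = 70.34, Σxy = 1590.81, Σx² = 3299
Sxx = Σx² − (Σx)²/n = 3299 − 3257.285714 = 41.714286
Sxy = Σxy − (Σx)(Σy)/n = 1590.81 − 1517.334286 = 73.475714
b = Sxy/Sxx = 73.475714/41.714286 = 1.761404
a = ȳ − b·x̄ = 10.048571 − 1.761404·21.571429 = -27.947432
ŷ(24) = a + b·24 = -27.947432 + 1.761404·24 = 14.326267

14.326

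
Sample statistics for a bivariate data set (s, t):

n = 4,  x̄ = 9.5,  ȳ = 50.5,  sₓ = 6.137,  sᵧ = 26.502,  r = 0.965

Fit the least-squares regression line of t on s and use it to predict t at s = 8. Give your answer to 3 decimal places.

b = r · sᵧ/sₓ = 0.965 · 26.502/6.137 = 4.167253
a = ȳ − b·x̄ = 50.5 − 4.167253·9.5 = 10.911099
ŷ(8) = a + b·8 = 10.911099 + 4.167253·8 = 44.249121

44.249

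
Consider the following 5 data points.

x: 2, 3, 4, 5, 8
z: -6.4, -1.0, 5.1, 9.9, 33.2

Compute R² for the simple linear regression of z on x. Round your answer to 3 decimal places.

n = 5, Σx = 22, Σy = 40.8, Σxy = 319.7, Σx² = 118, Σy² = 1268.22
Sxx = Σx² − (Σx)²/n = 118 − 96.8 = 21.2
Sxy = Σxy − (Σx)(Σy)/n = 319.7 − 179.52 = 140.18
Syy = Σy² − (Σy)²/n = 1268.22 − 332.928 = 935.292
R² = Sxy²/(Sxx·Syy) = (140.18)²/(21.2·935.292) = 0.991035

0.991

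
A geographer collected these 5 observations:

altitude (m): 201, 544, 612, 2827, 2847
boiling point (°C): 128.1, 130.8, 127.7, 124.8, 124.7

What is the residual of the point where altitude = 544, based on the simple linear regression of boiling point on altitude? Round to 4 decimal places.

n = 5, Σx = 7031, Σy = 636.1, Σxy = 882886.2, Σx² = 16808219
Sxx = Σx² − (Σx)²/n = 16808219 − 9886992.2 = 6921226.8
Sxy = Σxy − (Σx)(Σy)/n = 882886.2 − 894483.82 = -11597.62
b = Sxy/Sxx = -11597.62/6921226.8 = -0.001676
a = ȳ − b·x̄ = 127.22 − (-0.001676)·1406.2 = 129.576313
ŷ(544) = 129.576313 + (-0.001676)·544 = 128.664754
residual = y − ŷ = 130.8 − 128.664754 = 2.135246

2.1352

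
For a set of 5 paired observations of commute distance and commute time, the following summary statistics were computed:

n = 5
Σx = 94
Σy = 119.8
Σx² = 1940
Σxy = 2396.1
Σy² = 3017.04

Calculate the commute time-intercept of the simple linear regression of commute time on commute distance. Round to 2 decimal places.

Sxx = Σx² − (Σx)²/n = 1940 − 1767.2 = 172.8
Sxy = Σxy − (Σx)(Σy)/n = 2396.1 − 2252.24 = 143.86
b = Sxy/Sxx = 143.86/172.8 = 0.832523
a = ȳ − b·x̄ = 23.96 − 0.832523·18.8 = 8.308565

8.31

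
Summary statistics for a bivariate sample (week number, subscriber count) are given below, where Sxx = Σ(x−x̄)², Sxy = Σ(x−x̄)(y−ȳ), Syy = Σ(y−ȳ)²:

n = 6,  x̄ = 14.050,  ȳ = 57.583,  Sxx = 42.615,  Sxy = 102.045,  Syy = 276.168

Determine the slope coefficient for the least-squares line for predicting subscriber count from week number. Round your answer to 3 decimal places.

2.395

b = Sxy/Sxx = 102.045/42.615 = 2.394579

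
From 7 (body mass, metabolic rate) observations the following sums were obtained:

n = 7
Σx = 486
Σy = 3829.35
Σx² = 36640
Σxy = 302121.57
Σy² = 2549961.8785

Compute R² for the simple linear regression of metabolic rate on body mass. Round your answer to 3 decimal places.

0.997

Sxx = Σx² − (Σx)²/n = 36640 − 33742.285714 = 2897.714286
Sxy = Σxy − (Σx)(Σy)/n = 302121.57 − 265866.3 = 36255.27
Syy = Σy² − (Σy)²/n = 2549961.8785 − 2094845.9175 = 455115.961
R² = Sxy²/(Sxx·Syy) = (36255.27)²/(2897.714286·455115.961) = 0.996700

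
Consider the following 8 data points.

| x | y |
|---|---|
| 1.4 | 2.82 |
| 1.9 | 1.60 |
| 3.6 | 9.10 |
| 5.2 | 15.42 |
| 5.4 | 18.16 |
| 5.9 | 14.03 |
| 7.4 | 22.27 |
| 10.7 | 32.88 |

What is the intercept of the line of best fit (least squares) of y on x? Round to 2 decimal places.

-2.96

n = 8, Σx = 41.5, Σy = 116.28, Σxy = 817.387, Σx² = 278.79
Sxx = Σx² − (Σx)²/n = 278.79 − 215.28125 = 63.50875
Sxy = Σxy − (Σx)(Σy)/n = 817.387 − 603.2025 = 214.1845
b = Sxy/Sxx = 214.1845/63.50875 = 3.372520
a = ȳ − b·x̄ = 14.535 − 3.372520·5.1875 = -2.959945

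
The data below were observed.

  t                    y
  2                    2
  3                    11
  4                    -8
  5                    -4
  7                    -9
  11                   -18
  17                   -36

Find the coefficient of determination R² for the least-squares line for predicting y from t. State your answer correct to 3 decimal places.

0.894

n = 7, Σx = 49, Σy = -62, Σxy = -888, Σx² = 513, Σy² = 1906
Sxx = Σx² − (Σx)²/n = 513 − 343 = 170
Sxy = Σxy − (Σx)(Σy)/n = -888 − (-434) = -454
Syy = Σy² − (Σy)²/n = 1906 − 549.142857 = 1356.857143
R² = Sxy²/(Sxx·Syy) = (-454)²/(170·1356.857143) = 0.893570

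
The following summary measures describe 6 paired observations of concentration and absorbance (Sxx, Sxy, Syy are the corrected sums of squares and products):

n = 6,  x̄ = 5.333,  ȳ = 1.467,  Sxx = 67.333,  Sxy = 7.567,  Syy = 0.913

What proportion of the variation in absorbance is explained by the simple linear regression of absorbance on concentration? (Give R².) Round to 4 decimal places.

R² = Sxy²/(Sxx·Syy) = (7.567)²/(67.333·0.913) = 0.931427

0.9314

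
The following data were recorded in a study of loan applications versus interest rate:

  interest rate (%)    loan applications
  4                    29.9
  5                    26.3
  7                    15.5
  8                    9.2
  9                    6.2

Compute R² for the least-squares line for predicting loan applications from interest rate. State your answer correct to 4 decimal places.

n = 5, Σx = 33, Σy = 87.1, Σxy = 489, Σx² = 235, Σy² = 1949.03
Sxx = Σx² − (Σx)²/n = 235 − 217.8 = 17.2
Sxy = Σxy − (Σx)(Σy)/n = 489 − 574.86 = -85.86
Syy = Σy² − (Σy)²/n = 1949.03 − 1517.282 = 431.748
R² = Sxy²/(Sxx·Syy) = (-85.86)²/(17.2·431.748) = 0.992711

0.9927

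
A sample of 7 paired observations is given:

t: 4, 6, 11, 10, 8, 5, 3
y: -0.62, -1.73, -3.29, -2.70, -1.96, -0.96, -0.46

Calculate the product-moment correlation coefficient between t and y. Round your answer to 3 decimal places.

n = 7, Σx = 47, Σy = -11.72, Σxy = -97.91, Σx² = 371, Σy² = 26.4662
Sxx = Σx² − (Σx)²/n = 371 − 315.571429 = 55.428571
Sxy = Σxy − (Σx)(Σy)/n = -97.91 − (-78.691429) = -19.218571
Syy = Σy² − (Σy)²/n = 26.4662 − 19.622629 = 6.843571
r = Sxy/√(Sxx·Syy) = -19.218571/√(379.329388) = -19.218571/19.476380 = -0.986763

-0.987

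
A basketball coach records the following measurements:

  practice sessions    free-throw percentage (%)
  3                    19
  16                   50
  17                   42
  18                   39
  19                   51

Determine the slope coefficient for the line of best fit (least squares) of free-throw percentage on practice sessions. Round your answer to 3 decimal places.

1.775

n = 5, Σx = 73, Σy = 201, Σxy = 3242, Σx² = 1239
Sxx = Σx² − (Σx)²/n = 1239 − 1065.8 = 173.2
Sxy = Σxy − (Σx)(Σy)/n = 3242 − 2934.6 = 307.4
b = Sxy/Sxx = 307.4/173.2 = 1.774827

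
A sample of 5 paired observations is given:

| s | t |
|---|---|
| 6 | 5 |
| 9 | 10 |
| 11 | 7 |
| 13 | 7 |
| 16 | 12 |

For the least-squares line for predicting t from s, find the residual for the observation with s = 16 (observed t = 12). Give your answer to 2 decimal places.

n = 5, Σx = 55, Σy = 41, Σxy = 480, Σx² = 663
Sxx = Σx² − (Σx)²/n = 663 − 605 = 58
Sxy = Σxy − (Σx)(Σy)/n = 480 − 451 = 29
b = Sxy/Sxx = 29/58 = 0.5
a = ȳ − b·x̄ = 8.2 − 0.5·11 = 2.7
ŷ(16) = 2.7 + 0.5·16 = 10.7
residual = y − ŷ = 12 − 10.7 = 1.3

1.30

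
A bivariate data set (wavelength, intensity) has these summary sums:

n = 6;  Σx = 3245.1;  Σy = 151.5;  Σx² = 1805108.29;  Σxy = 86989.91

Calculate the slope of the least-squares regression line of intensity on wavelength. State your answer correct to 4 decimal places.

0.1010

Sxx = Σx² − (Σx)²/n = 1805108.29 − 1755112.335 = 49995.955
Sxy = Σxy − (Σx)(Σy)/n = 86989.91 − 81938.775 = 5051.135
b = Sxy/Sxx = 5051.135/49995.955 = 0.101031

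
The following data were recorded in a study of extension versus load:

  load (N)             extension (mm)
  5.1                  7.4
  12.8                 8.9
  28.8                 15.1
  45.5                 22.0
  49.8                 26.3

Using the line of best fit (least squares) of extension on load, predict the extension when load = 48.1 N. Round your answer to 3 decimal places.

n = 5, Σx = 142, Σy = 79.7, Σxy = 2897.28, Σx² = 5569.58
Sxx = Σx² − (Σx)²/n = 5569.58 − 4032.8 = 1536.78
Sxy = Σxy − (Σx)(Σy)/n = 2897.28 − 2263.48 = 633.8
b = Sxy/Sxx = 633.8/1536.78 = 0.412421
a = ȳ − b·x̄ = 15.94 − 0.412421·28.4 = 4.227250
ŷ(48.1) = a + b·48.1 = 4.227250 + 0.412421·48.1 = 24.064689

24.065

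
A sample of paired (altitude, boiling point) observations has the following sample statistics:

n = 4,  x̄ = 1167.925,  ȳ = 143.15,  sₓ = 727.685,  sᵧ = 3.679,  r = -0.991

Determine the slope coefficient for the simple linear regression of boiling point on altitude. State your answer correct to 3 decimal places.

-0.005

b = r · sᵧ/sₓ = -0.991 · 3.679/727.685 = -0.005010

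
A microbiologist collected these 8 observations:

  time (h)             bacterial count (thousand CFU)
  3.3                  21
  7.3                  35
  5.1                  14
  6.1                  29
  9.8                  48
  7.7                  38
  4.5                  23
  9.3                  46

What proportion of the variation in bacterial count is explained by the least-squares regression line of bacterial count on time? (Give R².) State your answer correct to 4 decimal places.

0.8625

n = 8, Σx = 53.1, Σy = 254, Σxy = 1867.4, Σx² = 389.47, Σy² = 9096
Sxx = Σx² − (Σx)²/n = 389.47 − 352.45125 = 37.01875
Sxy = Σxy − (Σx)(Σy)/n = 1867.4 − 1685.925 = 181.475
Syy = Σy² − (Σy)²/n = 9096 − 8064.5 = 1031.5
R² = Sxy²/(Sxx·Syy) = (181.475)²/(37.01875·1031.5) = 0.862467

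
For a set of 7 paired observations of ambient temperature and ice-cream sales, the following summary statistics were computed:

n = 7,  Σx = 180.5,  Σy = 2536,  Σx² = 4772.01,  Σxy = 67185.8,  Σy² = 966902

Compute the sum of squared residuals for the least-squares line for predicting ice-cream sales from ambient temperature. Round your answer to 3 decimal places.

Sxx = Σx² − (Σx)²/n = 4772.01 − 4654.321429 = 117.688571
Sxy = Σxy − (Σx)(Σy)/n = 67185.8 − 65392.571429 = 1793.228571
Syy = Σy² − (Σy)²/n = 966902 − 918756.571429 = 48145.428571
b = Sxy/Sxx = 1793.228571/117.688571 = 15.237066
SSE = Syy − b·Sxy = 48145.428571 − 15.237066·1793.228571 = 20821.885849

20821.886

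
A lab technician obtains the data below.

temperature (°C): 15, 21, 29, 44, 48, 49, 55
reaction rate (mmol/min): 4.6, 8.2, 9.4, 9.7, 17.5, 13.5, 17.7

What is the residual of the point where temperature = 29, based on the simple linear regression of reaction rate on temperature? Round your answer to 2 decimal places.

0.24

n = 7, Σx = 261, Σy = 80.6, Σxy = 3415.6, Σx² = 11173
Sxx = Σx² − (Σx)²/n = 11173 − 9731.571429 = 1441.428571
Sxy = Σxy − (Σx)(Σy)/n = 3415.6 − 3005.228571 = 410.371429
b = Sxy/Sxx = 410.371429/1441.428571 = 0.284698
a = ȳ − b·x̄ = 11.514286 − 0.284698·37.285714 = 0.899128
ŷ(29) = 0.899128 + 0.284698·29 = 9.155362
residual = y − ŷ = 9.4 − 9.155362 = 0.244638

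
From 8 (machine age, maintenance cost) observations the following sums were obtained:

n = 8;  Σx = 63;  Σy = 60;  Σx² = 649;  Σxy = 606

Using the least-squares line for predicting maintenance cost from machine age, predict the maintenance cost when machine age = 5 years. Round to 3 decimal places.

4.989

Sxx = Σx² − (Σx)²/n = 649 − 496.125 = 152.875
Sxy = Σxy − (Σx)(Σy)/n = 606 − 472.5 = 133.5
b = Sxy/Sxx = 133.5/152.875 = 0.873262
a = ȳ − b·x̄ = 7.5 − 0.873262·7.875 = 0.623058
ŷ(5) = a + b·5 = 0.623058 + 0.873262·5 = 4.989370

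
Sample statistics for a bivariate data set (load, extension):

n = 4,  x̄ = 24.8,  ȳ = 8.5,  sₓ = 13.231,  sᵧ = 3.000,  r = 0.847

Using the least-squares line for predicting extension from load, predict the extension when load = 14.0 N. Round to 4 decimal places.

6.4259

b = r · sᵧ/sₓ = 0.847 · 3/13.231 = 0.192049
a = ȳ − b·x̄ = 8.5 − 0.192049·24.8 = 3.737185
ŷ(14.0) = a + b·14.0 = 3.737185 + 0.192049·14 = 6.425871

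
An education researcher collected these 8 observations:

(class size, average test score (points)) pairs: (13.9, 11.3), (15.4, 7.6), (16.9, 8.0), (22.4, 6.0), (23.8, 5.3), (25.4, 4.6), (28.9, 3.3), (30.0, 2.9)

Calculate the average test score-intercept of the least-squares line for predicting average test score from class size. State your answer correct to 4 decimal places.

15.6818

n = 8, Σx = 176.7, Σy = 49, Σxy = 969.06, Σx² = 4164.55
Sxx = Σx² − (Σx)²/n = 4164.55 − 3902.86125 = 261.68875
Sxy = Σxy − (Σx)(Σy)/n = 969.06 − 1082.2875 = -113.2275
b = Sxy/Sxx = -113.2275/261.68875 = -0.432680
a = ȳ − b·x̄ = 6.125 − (-0.432680)·22.0875 = 15.681820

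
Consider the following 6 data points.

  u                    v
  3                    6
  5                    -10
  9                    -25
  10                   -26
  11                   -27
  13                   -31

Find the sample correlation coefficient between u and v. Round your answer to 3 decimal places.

n = 6, Σx = 51, Σy = -113, Σxy = -1217, Σx² = 505, Σy² = 3127
Sxx = Σx² − (Σx)²/n = 505 − 433.5 = 71.5
Sxy = Σxy − (Σx)(Σy)/n = -1217 − (-960.5) = -256.5
Syy = Σy² − (Σy)²/n = 3127 − 2128.166667 = 998.833333
r = Sxy/√(Sxx·Syy) = -256.5/√(71416.583333) = -256.5/267.238813 = -0.959816

-0.960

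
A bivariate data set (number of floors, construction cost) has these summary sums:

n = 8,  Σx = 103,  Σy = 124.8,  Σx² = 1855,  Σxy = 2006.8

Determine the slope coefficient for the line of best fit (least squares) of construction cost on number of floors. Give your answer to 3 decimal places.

Sxx = Σx² − (Σx)²/n = 1855 − 1326.125 = 528.875
Sxy = Σxy − (Σx)(Σy)/n = 2006.8 − 1606.8 = 400
b = Sxy/Sxx = 400/528.875 = 0.756322

0.756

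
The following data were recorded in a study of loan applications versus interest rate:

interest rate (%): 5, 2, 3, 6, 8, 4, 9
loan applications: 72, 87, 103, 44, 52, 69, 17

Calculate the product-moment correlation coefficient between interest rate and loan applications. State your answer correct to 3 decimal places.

n = 7, Σx = 37, Σy = 444, Σxy = 1952, Σx² = 235, Σy² = 33052
Sxx = Σx² − (Σx)²/n = 235 − 195.571429 = 39.428571
Sxy = Σxy − (Σx)(Σy)/n = 1952 − 2346.857143 = -394.857143
Syy = Σy² − (Σy)²/n = 33052 − 28162.285714 = 4889.714286
r = Sxy/√(Sxx·Syy) = -394.857143/√(192794.448980) = -394.857143/439.083647 = -0.899275

-0.899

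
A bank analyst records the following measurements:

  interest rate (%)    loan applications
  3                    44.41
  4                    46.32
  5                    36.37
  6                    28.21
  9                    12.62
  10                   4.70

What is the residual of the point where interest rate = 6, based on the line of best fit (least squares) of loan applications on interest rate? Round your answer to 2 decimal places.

-1.57

n = 6, Σx = 37, Σy = 172.63, Σxy = 830.2, Σx² = 267
Sxx = Σx² − (Σx)²/n = 267 − 228.166667 = 38.833333
Sxy = Σxy − (Σx)(Σy)/n = 830.2 − 1064.551667 = -234.351667
b = Sxy/Sxx = -234.351667/38.833333 = -6.034807
a = ȳ − b·x̄ = 28.771667 − (-6.034807)·6.166667 = 65.986309
ŷ(6) = 65.986309 + (-6.034807)·6 = 29.777468
residual = y − ŷ = 28.21 − 29.777468 = -1.567468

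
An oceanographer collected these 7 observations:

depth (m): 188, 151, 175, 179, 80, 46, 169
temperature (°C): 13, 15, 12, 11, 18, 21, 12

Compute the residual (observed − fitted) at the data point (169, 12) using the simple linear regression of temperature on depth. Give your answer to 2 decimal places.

n = 7, Σx = 988, Σy = 102, Σxy = 13212, Σx² = 157888
Sxx = Σx² − (Σx)²/n = 157888 − 139449.142857 = 18438.857143
Sxy = Σxy − (Σx)(Σy)/n = 13212 − 14396.571429 = -1184.571429
b = Sxy/Sxx = -1184.571429/18438.857143 = -0.064243
a = ȳ − b·x̄ = 14.571429 − (-0.064243)·141.142857 = 23.638899
ŷ(169) = 23.638899 + (-0.064243)·169 = 12.781796
residual = y − ŷ = 12 − 12.781796 = -0.781796

-0.78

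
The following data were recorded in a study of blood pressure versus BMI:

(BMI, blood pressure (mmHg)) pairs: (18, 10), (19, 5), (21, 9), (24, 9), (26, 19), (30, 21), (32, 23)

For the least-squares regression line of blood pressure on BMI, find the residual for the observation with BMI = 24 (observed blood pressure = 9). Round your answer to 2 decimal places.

n = 7, Σx = 170, Σy = 96, Σxy = 2540, Σx² = 4302
Sxx = Σx² − (Σx)²/n = 4302 − 4128.571429 = 173.428571
Sxy = Σxy − (Σx)(Σy)/n = 2540 − 2331.428571 = 208.571429
b = Sxy/Sxx = 208.571429/173.428571 = 1.202636
a = ȳ − b·x̄ = 13.714286 − 1.202636·24.285714 = -15.492586
ŷ(24) = -15.492586 + 1.202636·24 = 13.370675
residual = y − ŷ = 9 − 13.370675 = -4.370675

-4.37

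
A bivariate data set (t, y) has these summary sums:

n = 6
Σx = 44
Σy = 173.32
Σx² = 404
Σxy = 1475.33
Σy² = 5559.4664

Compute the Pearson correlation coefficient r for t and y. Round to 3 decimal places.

Sxx = Σx² − (Σx)²/n = 404 − 322.666667 = 81.333333
Sxy = Σxy − (Σx)(Σy)/n = 1475.33 − 1271.013333 = 204.316667
Syy = Σy² − (Σy)²/n = 5559.4664 − 5006.637067 = 552.829333
r = Sxy/√(Sxx·Syy) = 204.316667/√(44963.452444) = 204.316667/212.045873 = 0.963549

0.964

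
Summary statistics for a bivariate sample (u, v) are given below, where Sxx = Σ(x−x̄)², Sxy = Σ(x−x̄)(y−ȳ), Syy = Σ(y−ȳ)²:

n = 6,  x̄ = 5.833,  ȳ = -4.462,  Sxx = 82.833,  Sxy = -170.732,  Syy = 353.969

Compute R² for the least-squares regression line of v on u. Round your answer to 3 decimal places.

R² = Sxy²/(Sxx·Syy) = (-170.732)²/(82.833·353.969) = 0.994171

0.994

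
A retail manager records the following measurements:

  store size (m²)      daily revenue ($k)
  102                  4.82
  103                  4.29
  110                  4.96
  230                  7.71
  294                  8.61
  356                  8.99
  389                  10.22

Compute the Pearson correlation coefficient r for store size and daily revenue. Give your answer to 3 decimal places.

n = 7, Σx = 1584, Σy = 49.6, Σxy = 12959.77, Σx² = 450506, Σy² = 385.0828
Sxx = Σx² − (Σx)²/n = 450506 − 358436.571429 = 92069.428571
Sxy = Σxy − (Σx)(Σy)/n = 12959.77 − 11223.771429 = 1735.998571
Syy = Σy² − (Σy)²/n = 385.0828 − 351.451429 = 33.631371
r = Sxy/√(Sxx·Syy) = 1735.998571/√(3096421.149502) = 1735.998571/1759.665067 = 0.986551

0.987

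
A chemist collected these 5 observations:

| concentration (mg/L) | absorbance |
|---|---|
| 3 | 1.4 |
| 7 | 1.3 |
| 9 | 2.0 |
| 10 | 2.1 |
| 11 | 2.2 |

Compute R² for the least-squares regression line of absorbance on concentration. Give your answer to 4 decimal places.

n = 5, Σx = 40, Σy = 9, Σxy = 76.5, Σx² = 360, Σy² = 16.9
Sxx = Σx² − (Σx)²/n = 360 − 320 = 40
Sxy = Σxy − (Σx)(Σy)/n = 76.5 − 72 = 4.5
Syy = Σy² − (Σy)²/n = 16.9 − 16.2 = 0.7
R² = Sxy²/(Sxx·Syy) = (4.5)²/(40·0.7) = 0.723214

0.7232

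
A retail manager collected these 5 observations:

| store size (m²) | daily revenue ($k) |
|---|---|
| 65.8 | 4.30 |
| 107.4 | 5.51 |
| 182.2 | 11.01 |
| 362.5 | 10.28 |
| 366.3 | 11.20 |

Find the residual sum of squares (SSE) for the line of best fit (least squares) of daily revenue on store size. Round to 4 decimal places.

13.6142

n = 5, Σx = 1084.2, Σy = 42.3, Σxy = 10709.796, Σx² = 314643.18, Σy² = 401.1886
Sxx = Σx² − (Σx)²/n = 314643.18 − 235097.928 = 79545.252
Sxy = Σxy − (Σx)(Σy)/n = 10709.796 − 9172.332 = 1537.464
Syy = Σy² − (Σy)²/n = 401.1886 − 357.858 = 43.3306
b = Sxy/Sxx = 1537.464/79545.252 = 0.019328
SSE = Syy − b·Sxy = 43.3306 − 0.019328·1537.464 = 13.614237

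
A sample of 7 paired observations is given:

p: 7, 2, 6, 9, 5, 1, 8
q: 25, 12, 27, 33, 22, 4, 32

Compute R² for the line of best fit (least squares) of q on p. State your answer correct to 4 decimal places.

n = 7, Σx = 38, Σy = 155, Σxy = 1028, Σx² = 260, Σy² = 4111
Sxx = Σx² − (Σx)²/n = 260 − 206.285714 = 53.714286
Sxy = Σxy − (Σx)(Σy)/n = 1028 − 841.428571 = 186.571429
Syy = Σy² − (Σy)²/n = 4111 − 3432.142857 = 678.857143
R² = Sxy²/(Sxx·Syy) = (186.571429)²/(53.714286·678.857143) = 0.954601

0.9546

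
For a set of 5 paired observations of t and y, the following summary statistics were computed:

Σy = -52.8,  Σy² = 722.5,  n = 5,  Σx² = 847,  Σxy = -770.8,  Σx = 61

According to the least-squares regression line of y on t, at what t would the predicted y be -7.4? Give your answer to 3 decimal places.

9.635

Sxx = Σx² − (Σx)²/n = 847 − 744.2 = 102.8
Sxy = Σxy − (Σx)(Σy)/n = -770.8 − (-644.16) = -126.64
b = Sxy/Sxx = -126.64/102.8 = -1.231907
a = ȳ − b·x̄ = -10.56 − (-1.231907)·12.2 = 4.469261
Set a + b·x = -7.4: x = (-7.4 − 4.469261) / (-1.231907) = 9.634870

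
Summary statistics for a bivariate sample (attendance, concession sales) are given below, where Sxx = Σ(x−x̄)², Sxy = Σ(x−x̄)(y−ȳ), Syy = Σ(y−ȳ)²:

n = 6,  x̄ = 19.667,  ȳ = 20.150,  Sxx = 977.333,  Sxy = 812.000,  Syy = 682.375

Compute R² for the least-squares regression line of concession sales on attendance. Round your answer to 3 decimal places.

R² = Sxy²/(Sxx·Syy) = (812)²/(977.333·682.375) = 0.988659

0.989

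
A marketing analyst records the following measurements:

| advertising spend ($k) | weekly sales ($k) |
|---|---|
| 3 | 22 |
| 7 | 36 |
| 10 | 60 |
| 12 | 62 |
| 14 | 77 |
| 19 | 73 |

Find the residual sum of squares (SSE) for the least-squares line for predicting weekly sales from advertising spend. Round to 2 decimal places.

n = 6, Σx = 65, Σy = 330, Σxy = 4127, Σx² = 859, Σy² = 20482
Sxx = Σx² − (Σx)²/n = 859 − 704.166667 = 154.833333
Sxy = Σxy − (Σx)(Σy)/n = 4127 − 3575 = 552
Syy = Σy² − (Σy)²/n = 20482 − 18150 = 2332
b = Sxy/Sxx = 552/154.833333 = 3.565124
SSE = Syy − b·Sxy = 2332 − 3.565124·552 = 364.051668

364.05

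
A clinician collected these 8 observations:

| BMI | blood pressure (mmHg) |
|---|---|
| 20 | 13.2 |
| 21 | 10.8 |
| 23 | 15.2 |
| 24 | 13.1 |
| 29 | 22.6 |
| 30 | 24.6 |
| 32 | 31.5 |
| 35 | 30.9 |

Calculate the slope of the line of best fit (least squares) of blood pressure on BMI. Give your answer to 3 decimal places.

n = 8, Σx = 214, Σy = 161.9, Σxy = 4637.7, Σx² = 5936
Sxx = Σx² − (Σx)²/n = 5936 − 5724.5 = 211.5
Sxy = Σxy − (Σx)(Σy)/n = 4637.7 − 4330.825 = 306.875
b = Sxy/Sxx = 306.875/211.5 = 1.450946

1.451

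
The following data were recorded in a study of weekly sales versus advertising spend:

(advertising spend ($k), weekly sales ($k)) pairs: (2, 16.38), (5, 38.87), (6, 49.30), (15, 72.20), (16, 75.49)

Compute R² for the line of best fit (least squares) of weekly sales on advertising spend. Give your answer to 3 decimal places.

0.927

n = 5, Σx = 44, Σy = 252.24, Σxy = 2813.75, Σx² = 546, Σy² = 15121.2514
Sxx = Σx² − (Σx)²/n = 546 − 387.2 = 158.8
Sxy = Σxy − (Σx)(Σy)/n = 2813.75 − 2219.712 = 594.038
Syy = Σy² − (Σy)²/n = 15121.2514 − 12725.00352 = 2396.24788
R² = Sxy²/(Sxx·Syy) = (594.038)²/(158.8·2396.24788) = 0.927355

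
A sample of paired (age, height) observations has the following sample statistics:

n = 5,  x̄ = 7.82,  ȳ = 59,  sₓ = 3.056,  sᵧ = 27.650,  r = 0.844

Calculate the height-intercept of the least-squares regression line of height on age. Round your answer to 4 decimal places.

b = r · sᵧ/sₓ = 0.844 · 27.65/3.056 = 7.636322
a = ȳ − b·x̄ = 59 − 7.636322·7.82 = -0.716038

-0.7160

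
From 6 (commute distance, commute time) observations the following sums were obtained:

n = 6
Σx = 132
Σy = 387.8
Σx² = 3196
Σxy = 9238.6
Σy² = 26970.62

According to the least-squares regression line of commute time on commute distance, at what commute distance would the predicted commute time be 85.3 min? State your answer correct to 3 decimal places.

Sxx = Σx² − (Σx)²/n = 3196 − 2904 = 292
Sxy = Σxy − (Σx)(Σy)/n = 9238.6 − 8531.6 = 707
b = Sxy/Sxx = 707/292 = 2.421233
a = ȳ − b·x̄ = 64.633333 − 2.421233·22 = 11.366210
Set a + b·x = 85.3: x = (85.3 − 11.366210) / 2.421233 = 30.535596

30.536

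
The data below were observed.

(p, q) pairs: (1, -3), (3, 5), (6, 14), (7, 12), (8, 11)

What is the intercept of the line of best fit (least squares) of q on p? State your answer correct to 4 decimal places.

-2.9353

n = 5, Σx = 25, Σy = 39, Σxy = 268, Σx² = 159
Sxx = Σx² − (Σx)²/n = 159 − 125 = 34
Sxy = Σxy − (Σx)(Σy)/n = 268 − 195 = 73
b = Sxy/Sxx = 73/34 = 2.147059
a = ȳ − b·x̄ = 7.8 − 2.147059·5 = -2.935294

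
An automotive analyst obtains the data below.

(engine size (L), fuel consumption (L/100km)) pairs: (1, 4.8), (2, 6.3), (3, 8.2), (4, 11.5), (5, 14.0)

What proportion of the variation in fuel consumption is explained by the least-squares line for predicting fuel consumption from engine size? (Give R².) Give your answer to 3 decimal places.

n = 5, Σx = 15, Σy = 44.8, Σxy = 158, Σx² = 55, Σy² = 458.22
Sxx = Σx² − (Σx)²/n = 55 − 45 = 10
Sxy = Σxy − (Σx)(Σy)/n = 158 − 134.4 = 23.6
Syy = Σy² − (Σy)²/n = 458.22 − 401.408 = 56.812
R² = Sxy²/(Sxx·Syy) = (23.6)²/(10·56.812) = 0.980356

0.980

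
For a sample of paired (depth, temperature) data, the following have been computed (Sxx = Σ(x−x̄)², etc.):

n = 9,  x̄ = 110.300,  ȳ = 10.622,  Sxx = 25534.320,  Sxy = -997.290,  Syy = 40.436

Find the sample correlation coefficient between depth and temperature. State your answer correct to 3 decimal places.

r = Sxy/√(Sxx·Syy) = -997.29/√(1032505.76352) = -997.29/1016.122908 = -0.981466

-0.981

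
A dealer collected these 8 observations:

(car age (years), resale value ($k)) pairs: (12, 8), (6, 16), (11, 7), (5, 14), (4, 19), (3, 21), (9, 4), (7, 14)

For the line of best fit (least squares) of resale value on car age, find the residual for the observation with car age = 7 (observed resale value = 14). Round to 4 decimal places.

n = 8, Σx = 57, Σy = 103, Σxy = 612, Σx² = 481
Sxx = Σx² − (Σx)²/n = 481 − 406.125 = 74.875
Sxy = Σxy − (Σx)(Σy)/n = 612 − 733.875 = -121.875
b = Sxy/Sxx = -121.875/74.875 = -1.627713
a = ȳ − b·x̄ = 12.875 − (-1.627713)·7.125 = 24.472454
ŷ(7) = 24.472454 + (-1.627713)·7 = 13.078464
residual = y − ŷ = 14 − 13.078464 = 0.921536

0.9215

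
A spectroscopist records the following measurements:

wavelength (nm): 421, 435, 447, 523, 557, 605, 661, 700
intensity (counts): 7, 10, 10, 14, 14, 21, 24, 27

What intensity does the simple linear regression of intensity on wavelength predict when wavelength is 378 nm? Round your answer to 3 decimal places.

4.699

n = 8, Σx = 4349, Σy = 127, Σxy = 74356, Σx² = 2442999
Sxx = Σx² − (Σx)²/n = 2442999 − 2364225.125 = 78773.875
Sxy = Σxy − (Σx)(Σy)/n = 74356 − 69040.375 = 5315.625
b = Sxy/Sxx = 5315.625/78773.875 = 0.067480
a = ȳ − b·x̄ = 15.875 − 0.067480·543.625 = -20.808566
ŷ(378) = a + b·378 = -20.808566 + 0.067480·378 = 4.698701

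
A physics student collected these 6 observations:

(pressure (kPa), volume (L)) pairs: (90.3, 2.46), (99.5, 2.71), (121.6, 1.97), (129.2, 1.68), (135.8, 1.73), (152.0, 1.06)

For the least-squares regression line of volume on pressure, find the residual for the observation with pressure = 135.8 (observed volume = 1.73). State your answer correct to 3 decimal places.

0.148

n = 6, Σx = 728.4, Σy = 11.61, Σxy = 1344.445, Σx² = 91079.18
Sxx = Σx² − (Σx)²/n = 91079.18 − 88427.76 = 2651.42
Sxy = Σxy − (Σx)(Σy)/n = 1344.445 − 1409.454 = -65.009
b = Sxy/Sxx = -65.009/2651.42 = -0.024519
a = ȳ − b·x̄ = 1.935 − (-0.024519)·121.4 = 4.911553
ŷ(135.8) = 4.911553 + (-0.024519)·135.8 = 1.581933
residual = y − ŷ = 1.73 − 1.581933 = 0.148067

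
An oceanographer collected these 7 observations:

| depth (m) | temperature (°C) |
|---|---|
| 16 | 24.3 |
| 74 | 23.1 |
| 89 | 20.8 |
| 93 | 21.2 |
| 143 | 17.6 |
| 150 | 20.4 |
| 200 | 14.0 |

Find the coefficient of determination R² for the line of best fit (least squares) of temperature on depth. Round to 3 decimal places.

n = 7, Σx = 765, Σy = 141.4, Σxy = 14297.8, Σx² = 105251, Σy² = 2928.1
Sxx = Σx² − (Σx)²/n = 105251 − 83603.571429 = 21647.428571
Sxy = Σxy − (Σx)(Σy)/n = 14297.8 − 15453 = -1155.2
Syy = Σy² − (Σy)²/n = 2928.1 − 2856.28 = 71.82
R² = Sxy²/(Sxx·Syy) = (-1155.2)²/(21647.428571·71.82) = 0.858347

0.858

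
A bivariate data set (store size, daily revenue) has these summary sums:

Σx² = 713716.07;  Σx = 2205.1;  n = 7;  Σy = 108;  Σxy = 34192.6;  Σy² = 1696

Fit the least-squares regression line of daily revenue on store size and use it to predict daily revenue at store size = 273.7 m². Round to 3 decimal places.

Sxx = Σx² − (Σx)²/n = 713716.07 − 694638.001429 = 19078.068571
Sxy = Σxy − (Σx)(Σy)/n = 34192.6 − 34021.542857 = 171.057143
b = Sxy/Sxx = 171.057143/19078.068571 = 0.008966
a = ȳ − b·x̄ = 15.428571 − 0.008966·315.014286 = 12.604101
ŷ(273.7) = a + b·273.7 = 12.604101 + 0.008966·273.7 = 15.058141

15.058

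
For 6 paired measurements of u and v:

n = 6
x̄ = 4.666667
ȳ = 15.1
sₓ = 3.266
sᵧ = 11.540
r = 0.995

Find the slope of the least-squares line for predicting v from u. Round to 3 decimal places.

b = r · sᵧ/sₓ = 0.995 · 11.54/3.266 = 3.515707

3.516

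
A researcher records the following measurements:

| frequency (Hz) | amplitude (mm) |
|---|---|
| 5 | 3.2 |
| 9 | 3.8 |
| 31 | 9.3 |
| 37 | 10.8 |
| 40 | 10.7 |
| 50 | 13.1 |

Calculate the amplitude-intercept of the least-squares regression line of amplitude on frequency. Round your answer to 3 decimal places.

n = 6, Σx = 172, Σy = 50.9, Σxy = 1821.1, Σx² = 6536
Sxx = Σx² − (Σx)²/n = 6536 − 4930.666667 = 1605.333333
Sxy = Σxy − (Σx)(Σy)/n = 1821.1 − 1459.133333 = 361.966667
b = Sxy/Sxx = 361.966667/1605.333333 = 0.225478
a = ȳ − b·x̄ = 8.483333 − 0.225478·28.666667 = 2.019643

2.020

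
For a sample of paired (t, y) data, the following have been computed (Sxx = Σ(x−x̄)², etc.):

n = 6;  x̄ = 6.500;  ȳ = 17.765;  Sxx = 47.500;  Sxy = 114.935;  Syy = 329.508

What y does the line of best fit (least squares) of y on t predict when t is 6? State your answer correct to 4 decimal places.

b = Sxy/Sxx = 114.935/47.5 = 2.419684
a = ȳ − b·x̄ = 17.765 − 2.419684·6.5 = 2.037053
ŷ(6) = a + b·6 = 2.037053 + 2.419684·6 = 16.555158

16.5552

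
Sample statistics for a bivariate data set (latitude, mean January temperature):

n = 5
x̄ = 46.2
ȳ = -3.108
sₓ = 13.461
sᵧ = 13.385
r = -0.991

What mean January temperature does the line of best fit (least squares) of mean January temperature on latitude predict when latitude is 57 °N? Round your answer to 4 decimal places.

-13.7504

b = r · sᵧ/sₓ = -0.991 · 13.385/13.461 = -0.985405
a = ȳ − b·x̄ = -3.108 − (-0.985405)·46.2 = 42.417705
ŷ(57) = a + b·57 = 42.417705 + (-0.985405)·57 = -13.750373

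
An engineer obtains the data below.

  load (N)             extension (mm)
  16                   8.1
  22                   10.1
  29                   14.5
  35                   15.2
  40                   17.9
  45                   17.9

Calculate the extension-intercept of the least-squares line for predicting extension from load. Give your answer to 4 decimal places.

2.7233

n = 6, Σx = 187, Σy = 83.7, Σxy = 2825.8, Σx² = 6431
Sxx = Σx² − (Σx)²/n = 6431 − 5828.166667 = 602.833333
Sxy = Σxy − (Σx)(Σy)/n = 2825.8 − 2608.65 = 217.15
b = Sxy/Sxx = 217.15/602.833333 = 0.360216
a = ȳ − b·x̄ = 13.95 − 0.360216·31.166667 = 2.723279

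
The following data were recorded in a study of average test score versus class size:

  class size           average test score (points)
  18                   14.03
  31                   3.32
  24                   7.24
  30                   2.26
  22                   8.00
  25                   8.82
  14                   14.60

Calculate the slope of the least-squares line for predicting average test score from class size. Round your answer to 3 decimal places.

n = 7, Σx = 164, Σy = 58.27, Σxy = 1197.92, Σx² = 4066
Sxx = Σx² − (Σx)²/n = 4066 − 3842.285714 = 223.714286
Sxy = Σxy − (Σx)(Σy)/n = 1197.92 − 1365.182857 = -167.262857
b = Sxy/Sxx = -167.262857/223.714286 = -0.747663

-0.748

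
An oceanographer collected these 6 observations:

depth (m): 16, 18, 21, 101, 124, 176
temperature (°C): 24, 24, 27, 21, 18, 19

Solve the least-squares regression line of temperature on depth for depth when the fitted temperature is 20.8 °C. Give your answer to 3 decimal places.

n = 6, Σx = 456, Σy = 133, Σxy = 9080, Σx² = 57574
Sxx = Σx² − (Σx)²/n = 57574 − 34656 = 22918
Sxy = Σxy − (Σx)(Σy)/n = 9080 − 10108 = -1028
b = Sxy/Sxx = -1028/22918 = -0.044856
a = ȳ − b·x̄ = 22.166667 − (-0.044856)·76 = 25.575690
Set a + b·x = 20.8: x = (20.8 − 25.575690) / (-0.044856) = 106.468158

106.468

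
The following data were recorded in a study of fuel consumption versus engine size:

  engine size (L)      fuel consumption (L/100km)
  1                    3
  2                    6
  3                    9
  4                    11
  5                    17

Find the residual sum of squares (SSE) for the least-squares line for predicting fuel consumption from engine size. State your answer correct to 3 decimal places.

3.900

n = 5, Σx = 15, Σy = 46, Σxy = 171, Σx² = 55, Σy² = 536
Sxx = Σx² − (Σx)²/n = 55 − 45 = 10
Sxy = Σxy − (Σx)(Σy)/n = 171 − 138 = 33
Syy = Σy² − (Σy)²/n = 536 − 423.2 = 112.8
b = Sxy/Sxx = 33/10 = 3.3
SSE = Syy − b·Sxy = 112.8 − 3.3·33 = 3.9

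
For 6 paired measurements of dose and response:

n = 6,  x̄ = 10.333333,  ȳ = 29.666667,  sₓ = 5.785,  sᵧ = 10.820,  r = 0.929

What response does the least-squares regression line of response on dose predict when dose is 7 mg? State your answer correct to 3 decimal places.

b = r · sᵧ/sₓ = 0.929 · 10.82/5.785 = 1.737559
a = ȳ − b·x̄ = 29.666667 − 1.737559·10.333333 = 11.711889
ŷ(7) = a + b·7 = 11.711889 + 1.737559·7 = 23.874804

23.875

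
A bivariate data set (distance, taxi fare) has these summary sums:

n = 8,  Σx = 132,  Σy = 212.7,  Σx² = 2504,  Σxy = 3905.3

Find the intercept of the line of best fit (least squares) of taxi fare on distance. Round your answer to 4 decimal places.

6.5572

Sxx = Σx² − (Σx)²/n = 2504 − 2178 = 326
Sxy = Σxy − (Σx)(Σy)/n = 3905.3 − 3509.55 = 395.75
b = Sxy/Sxx = 395.75/326 = 1.213957
a = ȳ − b·x̄ = 26.5875 − 1.213957·16.5 = 6.557209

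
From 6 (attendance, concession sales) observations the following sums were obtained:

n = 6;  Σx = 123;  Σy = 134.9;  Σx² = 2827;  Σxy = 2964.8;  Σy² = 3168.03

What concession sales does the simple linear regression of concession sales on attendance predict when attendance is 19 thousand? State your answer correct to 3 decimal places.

21.505

Sxx = Σx² − (Σx)²/n = 2827 − 2521.5 = 305.5
Sxy = Σxy − (Σx)(Σy)/n = 2964.8 − 2765.45 = 199.35
b = Sxy/Sxx = 199.35/305.5 = 0.652537
a = ȳ − b·x̄ = 22.483333 − 0.652537·20.5 = 9.106328
ŷ(19) = a + b·19 = 9.106328 + 0.652537·19 = 21.504528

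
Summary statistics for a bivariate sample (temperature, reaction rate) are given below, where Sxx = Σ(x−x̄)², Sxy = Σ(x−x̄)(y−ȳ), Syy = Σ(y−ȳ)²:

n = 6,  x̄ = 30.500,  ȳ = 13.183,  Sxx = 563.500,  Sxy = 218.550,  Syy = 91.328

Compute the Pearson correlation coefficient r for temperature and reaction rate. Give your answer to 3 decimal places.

r = Sxy/√(Sxx·Syy) = 218.55/√(51463.328) = 218.55/226.855302 = 0.963389

0.963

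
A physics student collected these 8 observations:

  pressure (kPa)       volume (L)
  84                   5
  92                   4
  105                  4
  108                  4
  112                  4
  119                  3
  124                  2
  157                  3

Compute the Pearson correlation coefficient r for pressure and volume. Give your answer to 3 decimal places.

n = 8, Σx = 901, Σy = 29, Σxy = 3164, Σx² = 104939, Σy² = 111
Sxx = Σx² − (Σx)²/n = 104939 − 101475.125 = 3463.875
Sxy = Σxy − (Σx)(Σy)/n = 3164 − 3266.125 = -102.125
Syy = Σy² − (Σy)²/n = 111 − 105.125 = 5.875
r = Sxy/√(Sxx·Syy) = -102.125/√(20350.265625) = -102.125/142.654357 = -0.715891

-0.716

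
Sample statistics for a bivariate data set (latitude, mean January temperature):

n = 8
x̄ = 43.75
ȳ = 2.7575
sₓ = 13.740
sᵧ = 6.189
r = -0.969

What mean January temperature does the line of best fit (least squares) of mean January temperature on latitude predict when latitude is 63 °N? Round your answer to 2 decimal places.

-5.64

b = r · sᵧ/sₓ = -0.969 · 6.189/13.74 = -0.436473
a = ȳ − b·x̄ = 2.7575 − (-0.436473)·43.75 = 21.853200
ŷ(63) = a + b·63 = 21.853200 + (-0.436473)·63 = -5.644608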